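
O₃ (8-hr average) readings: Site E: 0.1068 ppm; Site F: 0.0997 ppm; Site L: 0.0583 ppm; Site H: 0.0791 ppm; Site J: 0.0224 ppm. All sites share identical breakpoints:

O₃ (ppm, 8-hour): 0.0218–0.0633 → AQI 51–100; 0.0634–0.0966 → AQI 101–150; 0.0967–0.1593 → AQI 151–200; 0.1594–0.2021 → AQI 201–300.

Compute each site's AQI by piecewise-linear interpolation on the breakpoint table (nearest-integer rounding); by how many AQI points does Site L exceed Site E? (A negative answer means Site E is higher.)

Site E: 0.1068 ∈ [0.0967, 0.1593] ↔ index [151, 200].
151 + (0.1068−0.0967)·(200−151)/(0.1593−0.0967) = 151 + 0.0101·49/0.0626 ≈ 158.91, so AQI = 159.
Site F: row 0.0967–0.1593 (AQI 151–200). (200−151)·(0.0997−0.0967)/(0.1593−0.0967) + 151 = 49·0.0030/0.0626 + 151 ≈ 153.35 → 153.
Site L 0.0583: bracket 0.0218–0.0633 → index 51–100; slope 49/0.0415, offset 0.0365.
AQI = 51 + 49/0.0415·0.0365 ≈ 94.10 ⇒ 94.
Site H 0.0791: bracket 0.0634–0.0966 → index 101–150; slope 49/0.0332, offset 0.0157.
AQI = 101 + 49/0.0332·0.0157 ≈ 124.17 ⇒ 124.
Site J: row 0.0218–0.0633 (AQI 51–100). (100−51)·(0.0224−0.0218)/(0.0633−0.0218) + 51 = 49·0.0006/0.0415 + 51 ≈ 51.71 → 52.
AQIs: Site E=159, Site F=153, Site L=94, Site H=124, Site J=52. Site L (94) − Site E (159) = -65.

-65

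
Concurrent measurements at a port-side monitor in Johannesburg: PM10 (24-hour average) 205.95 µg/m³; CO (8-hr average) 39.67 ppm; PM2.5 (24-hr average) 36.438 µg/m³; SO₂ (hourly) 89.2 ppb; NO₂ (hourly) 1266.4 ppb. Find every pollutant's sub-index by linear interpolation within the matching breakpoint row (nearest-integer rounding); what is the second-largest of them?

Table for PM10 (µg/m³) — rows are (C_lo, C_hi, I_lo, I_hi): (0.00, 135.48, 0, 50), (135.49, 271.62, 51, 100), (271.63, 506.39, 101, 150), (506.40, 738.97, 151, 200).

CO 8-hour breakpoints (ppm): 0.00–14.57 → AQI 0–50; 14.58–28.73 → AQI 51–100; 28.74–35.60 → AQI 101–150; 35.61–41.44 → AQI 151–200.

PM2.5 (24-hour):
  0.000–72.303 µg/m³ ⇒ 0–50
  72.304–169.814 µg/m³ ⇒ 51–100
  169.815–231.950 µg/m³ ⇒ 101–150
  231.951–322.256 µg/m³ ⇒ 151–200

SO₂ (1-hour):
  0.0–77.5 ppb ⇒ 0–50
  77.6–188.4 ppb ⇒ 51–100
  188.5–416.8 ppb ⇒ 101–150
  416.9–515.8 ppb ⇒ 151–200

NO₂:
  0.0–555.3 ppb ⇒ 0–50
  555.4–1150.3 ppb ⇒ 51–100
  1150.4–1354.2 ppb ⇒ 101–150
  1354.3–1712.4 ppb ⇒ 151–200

PM10: 205.95 ∈ [135.49, 271.62] ↔ index [51, 100].
51 + (205.95−135.49)·(100−51)/(271.62−135.49) = 51 + 70.46·49/136.13 ≈ 76.36, so AQI = 76.
CO: 39.67 ∈ [35.61, 41.44] ↔ index [151, 200].
151 + (39.67−35.61)·(200−151)/(41.44−35.61) = 151 + 4.06·49/5.83 ≈ 185.12, so AQI = 185.
PM2.5: 36.438 ∈ [0.000, 72.303] ↔ index [0, 50].
0 + (36.438−0.000)·(50−0)/(72.303−0.000) = 0 + 36.438·50/72.303 ≈ 25.20, so AQI = 25.
SO₂: 89.2 ∈ [77.6, 188.4] ↔ index [51, 100].
51 + (89.2−77.6)·(100−51)/(188.4−77.6) = 51 + 11.6·49/110.8 ≈ 56.13, so AQI = 56.
NO₂: 1266.4 ∈ [1150.4, 1354.2] ↔ index [101, 150].
101 + (1266.4−1150.4)·(150−101)/(1354.2−1150.4) = 101 + 116.0·49/203.8 ≈ 128.89, so AQI = 129.
Sub-indices: PM10→76, CO→185, PM2.5→25, SO₂→56, NO₂→129. Ranked high→low: 185, 129, 76, 56, 25. Second-highest sub-index = 129.

129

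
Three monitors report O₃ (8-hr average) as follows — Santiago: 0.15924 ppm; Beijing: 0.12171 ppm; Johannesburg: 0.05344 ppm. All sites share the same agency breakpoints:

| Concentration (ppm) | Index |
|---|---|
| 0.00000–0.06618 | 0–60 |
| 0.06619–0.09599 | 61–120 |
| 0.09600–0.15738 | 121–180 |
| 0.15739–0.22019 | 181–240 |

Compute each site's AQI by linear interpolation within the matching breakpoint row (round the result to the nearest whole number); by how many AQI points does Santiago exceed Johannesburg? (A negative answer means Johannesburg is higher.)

Santiago: 0.15924 lies in 0.15739–0.22019, so I_lo=181, I_hi=240, C_lo=0.15739, C_hi=0.22019.
(240−181)/(0.22019−0.15739) × (0.15924−0.15739) + 181 = 59/0.06280 × 0.00185 + 181 ≈ 182.74 → 183.
Beijing: row 0.09600–0.15738 (AQI 121–180). (180−121)·(0.12171−0.09600)/(0.15738−0.09600) + 121 = 59·0.02571/0.06138 + 121 ≈ 145.71 → 146.
Johannesburg: 0.05344 lies in 0.00000–0.06618, so I_lo=0, I_hi=60, C_lo=0.00000, C_hi=0.06618.
(60−0)/(0.06618−0.00000) × (0.05344−0.00000) + 0 = 60/0.06618 × 0.05344 + 0 ≈ 48.45 → 48.
AQIs: Santiago=183, Beijing=146, Johannesburg=48. Santiago (183) − Johannesburg (48) = 135.

135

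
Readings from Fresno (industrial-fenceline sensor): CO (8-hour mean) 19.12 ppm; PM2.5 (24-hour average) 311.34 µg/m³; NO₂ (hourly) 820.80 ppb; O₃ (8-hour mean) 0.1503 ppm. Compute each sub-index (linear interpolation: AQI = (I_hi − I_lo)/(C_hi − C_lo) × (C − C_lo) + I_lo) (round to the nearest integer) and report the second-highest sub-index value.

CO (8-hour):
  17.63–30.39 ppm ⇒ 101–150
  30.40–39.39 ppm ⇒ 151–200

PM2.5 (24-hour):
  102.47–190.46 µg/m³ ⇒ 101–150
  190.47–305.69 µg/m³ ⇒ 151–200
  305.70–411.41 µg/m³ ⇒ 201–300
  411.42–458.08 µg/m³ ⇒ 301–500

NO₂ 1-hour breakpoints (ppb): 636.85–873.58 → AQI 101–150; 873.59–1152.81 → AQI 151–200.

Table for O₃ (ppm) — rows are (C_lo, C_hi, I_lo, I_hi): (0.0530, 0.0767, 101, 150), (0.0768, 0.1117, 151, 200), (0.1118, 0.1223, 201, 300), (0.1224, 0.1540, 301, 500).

206

CO: row 17.63–30.39 (AQI 101–150). (150−101)·(19.12−17.63)/(30.39−17.63) + 101 = 49·1.49/12.76 + 101 ≈ 106.72 → 107.
PM2.5: 311.34 lies in 305.70–411.41, so I_lo=201, I_hi=300, C_lo=305.70, C_hi=411.41.
(300−201)/(411.41−305.70) × (311.34−305.70) + 201 = 99/105.71 × 5.64 + 201 ≈ 206.28 → 206.
NO₂: row 636.85–873.58 (AQI 101–150). (150−101)·(820.80−636.85)/(873.58−636.85) + 101 = 49·183.95/236.73 + 101 ≈ 139.08 → 139.
O₃: 0.1503 ∈ [0.1224, 0.1540] ↔ index [301, 500].
301 + (0.1503−0.1224)·(500−301)/(0.1540−0.1224) = 301 + 0.0279·199/0.0316 ≈ 476.70, so AQI = 477.
Sub-indices: CO→107, PM2.5→206, NO₂→139, O₃→477. Ranked high→low: 477, 206, 139, 107. Second-highest sub-index = 206.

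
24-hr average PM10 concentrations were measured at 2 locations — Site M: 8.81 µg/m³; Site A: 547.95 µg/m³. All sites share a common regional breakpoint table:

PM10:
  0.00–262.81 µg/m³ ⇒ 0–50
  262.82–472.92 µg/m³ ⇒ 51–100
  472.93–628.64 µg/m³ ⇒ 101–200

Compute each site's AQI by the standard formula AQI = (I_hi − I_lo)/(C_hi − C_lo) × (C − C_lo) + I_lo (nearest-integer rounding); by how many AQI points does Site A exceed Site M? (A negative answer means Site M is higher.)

147

Site M: row 0.00–262.81 (AQI 0–50). (50−0)·(8.81−0.00)/(262.81−0.00) + 0 = 50·8.81/262.81 + 0 ≈ 1.68 → 2.
Site A: 547.95 lies in 472.93–628.64, so I_lo=101, I_hi=200, C_lo=472.93, C_hi=628.64.
(200−101)/(628.64−472.93) × (547.95−472.93) + 101 = 99/155.71 × 75.02 + 101 ≈ 148.70 → 149.
AQIs: Site M=2, Site A=149. Site A (149) − Site M (2) = 147.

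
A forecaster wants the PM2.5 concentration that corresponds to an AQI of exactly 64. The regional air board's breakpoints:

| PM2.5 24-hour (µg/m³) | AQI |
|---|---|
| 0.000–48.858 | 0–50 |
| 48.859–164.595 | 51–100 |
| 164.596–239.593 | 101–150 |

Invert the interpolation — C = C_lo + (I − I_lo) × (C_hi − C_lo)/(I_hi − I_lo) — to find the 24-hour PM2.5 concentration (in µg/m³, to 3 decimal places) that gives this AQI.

AQI 64 lies in the 51–100 band, which corresponds to 48.859–164.595 µg/m³.
C = 48.859 + (64−51)×(164.595−48.859)/(100−51) = 48.859 + 13×115.736/49 ≈ 79.56447 µg/m³ → 79.564 µg/m³ to 3 dp.

79.564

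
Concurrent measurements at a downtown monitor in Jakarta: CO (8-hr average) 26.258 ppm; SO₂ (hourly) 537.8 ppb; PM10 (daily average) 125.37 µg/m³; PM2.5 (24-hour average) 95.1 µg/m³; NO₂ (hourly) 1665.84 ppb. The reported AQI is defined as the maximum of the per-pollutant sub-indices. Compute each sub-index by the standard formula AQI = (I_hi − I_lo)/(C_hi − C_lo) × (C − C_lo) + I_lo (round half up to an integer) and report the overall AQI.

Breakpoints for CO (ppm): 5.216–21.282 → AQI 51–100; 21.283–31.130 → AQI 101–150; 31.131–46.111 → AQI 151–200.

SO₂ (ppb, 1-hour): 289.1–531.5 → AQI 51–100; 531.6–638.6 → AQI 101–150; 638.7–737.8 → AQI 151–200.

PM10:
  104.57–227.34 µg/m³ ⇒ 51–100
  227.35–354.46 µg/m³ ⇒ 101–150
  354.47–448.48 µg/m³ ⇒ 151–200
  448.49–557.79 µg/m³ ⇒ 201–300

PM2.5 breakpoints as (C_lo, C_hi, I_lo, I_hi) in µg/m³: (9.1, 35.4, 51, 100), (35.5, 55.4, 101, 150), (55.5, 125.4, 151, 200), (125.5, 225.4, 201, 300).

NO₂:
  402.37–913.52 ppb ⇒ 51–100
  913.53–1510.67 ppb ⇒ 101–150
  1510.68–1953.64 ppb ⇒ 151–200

179

CO: 26.258 ∈ [21.283, 31.130] ↔ index [101, 150].
101 + (26.258−21.283)·(150−101)/(31.130−21.283) = 101 + 4.975·49/9.847 ≈ 125.76, so AQI = 126.
SO₂: 537.8 ∈ [531.6, 638.6] ↔ index [101, 150].
101 + (537.8−531.6)·(150−101)/(638.6−531.6) = 101 + 6.2·49/107.0 ≈ 103.84, so AQI = 104.
PM10: row 104.57–227.34 (AQI 51–100). (100−51)·(125.37−104.57)/(227.34−104.57) + 51 = 49·20.80/122.77 + 51 ≈ 59.30 → 59.
PM2.5: 95.1 lies in 55.5–125.4, so I_lo=151, I_hi=200, C_lo=55.5, C_hi=125.4.
(200−151)/(125.4−55.5) × (95.1−55.5) + 151 = 49/69.9 × 39.6 + 151 ≈ 178.76 → 179.
NO₂: 1665.84 lies in 1510.68–1953.64, so I_lo=151, I_hi=200, C_lo=1510.68, C_hi=1953.64.
(200−151)/(1953.64−1510.68) × (1665.84−1510.68) + 151 = 49/442.96 × 155.16 + 151 ≈ 168.16 → 168.
Sub-indices: CO→126, SO₂→104, PM10→59, PM2.5→179, NO₂→168. Overall AQI = max = 179; dominant pollutant is PM2.5.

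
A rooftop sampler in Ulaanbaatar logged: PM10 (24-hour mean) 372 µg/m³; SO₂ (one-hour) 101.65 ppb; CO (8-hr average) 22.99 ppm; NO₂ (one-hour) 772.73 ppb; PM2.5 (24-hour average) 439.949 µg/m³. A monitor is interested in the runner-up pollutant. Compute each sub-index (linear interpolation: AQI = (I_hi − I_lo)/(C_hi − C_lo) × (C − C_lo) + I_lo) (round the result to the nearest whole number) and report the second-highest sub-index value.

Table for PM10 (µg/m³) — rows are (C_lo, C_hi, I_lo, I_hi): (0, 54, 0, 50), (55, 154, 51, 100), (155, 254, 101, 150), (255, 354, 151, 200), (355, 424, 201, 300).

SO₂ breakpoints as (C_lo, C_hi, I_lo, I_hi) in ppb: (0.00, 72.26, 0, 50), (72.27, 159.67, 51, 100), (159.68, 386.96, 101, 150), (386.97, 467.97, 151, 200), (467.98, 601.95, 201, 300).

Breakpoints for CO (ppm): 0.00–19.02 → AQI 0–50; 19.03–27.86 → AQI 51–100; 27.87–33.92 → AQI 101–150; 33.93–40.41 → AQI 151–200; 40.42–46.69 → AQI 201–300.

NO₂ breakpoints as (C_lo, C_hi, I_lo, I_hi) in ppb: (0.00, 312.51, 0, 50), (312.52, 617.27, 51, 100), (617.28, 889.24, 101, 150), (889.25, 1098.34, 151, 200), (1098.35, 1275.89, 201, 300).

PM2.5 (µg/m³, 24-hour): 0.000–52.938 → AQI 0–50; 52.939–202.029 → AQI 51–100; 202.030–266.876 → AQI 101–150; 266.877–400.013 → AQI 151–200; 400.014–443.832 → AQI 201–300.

PM10: 372 lies in 355–424, so I_lo=201, I_hi=300, C_lo=355, C_hi=424.
(300−201)/(424−355) × (372−355) + 201 = 99/69 × 17 + 201 ≈ 225.39 → 225.
SO₂: row 72.27–159.67 (AQI 51–100). (100−51)·(101.65−72.27)/(159.67−72.27) + 51 = 49·29.38/87.40 + 51 ≈ 67.47 → 67.
CO: 22.99 ∈ [19.03, 27.86] ↔ index [51, 100].
51 + (22.99−19.03)·(100−51)/(27.86−19.03) = 51 + 3.96·49/8.83 ≈ 72.98, so AQI = 73.
NO₂ 772.73: bracket 617.28–889.24 → index 101–150; slope 49/271.96, offset 155.45.
AQI = 101 + 49/271.96·155.45 ≈ 129.01 ⇒ 129.
PM2.5: row 400.014–443.832 (AQI 201–300). (300−201)·(439.949−400.014)/(443.832−400.014) + 201 = 99·39.935/43.818 + 201 ≈ 291.23 → 291.
Sub-indices: PM10→225, SO₂→67, CO→73, NO₂→129, PM2.5→291. Ranked high→low: 291, 225, 129, 73, 67. Second-highest sub-index = 225.

225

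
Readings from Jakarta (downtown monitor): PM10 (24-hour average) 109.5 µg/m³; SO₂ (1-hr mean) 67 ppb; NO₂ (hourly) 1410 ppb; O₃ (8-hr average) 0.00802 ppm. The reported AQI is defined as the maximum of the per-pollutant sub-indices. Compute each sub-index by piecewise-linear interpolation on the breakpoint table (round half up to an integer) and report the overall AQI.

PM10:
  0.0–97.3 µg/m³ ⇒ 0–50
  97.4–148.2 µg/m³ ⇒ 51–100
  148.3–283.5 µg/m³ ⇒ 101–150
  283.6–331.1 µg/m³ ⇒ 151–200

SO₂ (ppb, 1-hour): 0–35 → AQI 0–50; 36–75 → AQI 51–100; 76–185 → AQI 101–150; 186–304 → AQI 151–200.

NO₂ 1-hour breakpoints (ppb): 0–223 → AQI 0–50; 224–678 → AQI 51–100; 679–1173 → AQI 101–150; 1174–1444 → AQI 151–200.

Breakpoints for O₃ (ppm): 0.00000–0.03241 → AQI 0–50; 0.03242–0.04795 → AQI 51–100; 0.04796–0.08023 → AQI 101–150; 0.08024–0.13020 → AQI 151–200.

PM10 109.5: bracket 97.4–148.2 → index 51–100; slope 49/50.8, offset 12.1.
AQI = 51 + 49/50.8·12.1 ≈ 62.67 ⇒ 63.
SO₂: row 36–75 (AQI 51–100). (100−51)·(67−36)/(75−36) + 51 = 49·31/39 + 51 ≈ 89.95 → 90.
NO₂ 1410: bracket 1174–1444 → index 151–200; slope 49/270, offset 236.
AQI = 151 + 49/270·236 ≈ 193.83 ⇒ 194.
O₃: 0.00802 ∈ [0.00000, 0.03241] ↔ index [0, 50].
0 + (0.00802−0.00000)·(50−0)/(0.03241−0.00000) = 0 + 0.00802·50/0.03241 ≈ 12.37, so AQI = 12.
Sub-indices: PM10→63, SO₂→90, NO₂→194, O₃→12. Overall AQI = max = 194; dominant pollutant is NO₂.

194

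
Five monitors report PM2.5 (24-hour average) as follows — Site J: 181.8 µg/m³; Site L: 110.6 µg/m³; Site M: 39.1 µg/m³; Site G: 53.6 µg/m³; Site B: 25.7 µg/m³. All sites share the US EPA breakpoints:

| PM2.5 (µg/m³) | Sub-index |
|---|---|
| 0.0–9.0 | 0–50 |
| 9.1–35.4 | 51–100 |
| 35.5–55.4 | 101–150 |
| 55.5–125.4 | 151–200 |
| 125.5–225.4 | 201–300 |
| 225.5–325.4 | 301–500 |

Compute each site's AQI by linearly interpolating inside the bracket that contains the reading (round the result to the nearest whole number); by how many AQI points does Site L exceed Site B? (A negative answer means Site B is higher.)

Site J: 181.8 ∈ [125.5, 225.4] ↔ index [201, 300].
201 + (181.8−125.5)·(300−201)/(225.4−125.5) = 201 + 56.3·99/99.9 ≈ 256.79, so AQI = 257.
Site L: 110.6 ∈ [55.5, 125.4] ↔ index [151, 200].
151 + (110.6−55.5)·(200−151)/(125.4−55.5) = 151 + 55.1·49/69.9 ≈ 189.63, so AQI = 190.
Site M: 39.1 ∈ [35.5, 55.4] ↔ index [101, 150].
101 + (39.1−35.5)·(150−101)/(55.4−35.5) = 101 + 3.6·49/19.9 ≈ 109.86, so AQI = 110.
Site G: 53.6 ∈ [35.5, 55.4] ↔ index [101, 150].
101 + (53.6−35.5)·(150−101)/(55.4−35.5) = 101 + 18.1·49/19.9 ≈ 145.57, so AQI = 146.
Site B: 25.7 lies in 9.1–35.4, so I_lo=51, I_hi=100, C_lo=9.1, C_hi=35.4.
(100−51)/(35.4−9.1) × (25.7−9.1) + 51 = 49/26.3 × 16.6 + 51 ≈ 81.93 → 82.
AQIs: Site J=257, Site L=190, Site M=110, Site G=146, Site B=82. Site L (190) − Site B (82) = 108.

108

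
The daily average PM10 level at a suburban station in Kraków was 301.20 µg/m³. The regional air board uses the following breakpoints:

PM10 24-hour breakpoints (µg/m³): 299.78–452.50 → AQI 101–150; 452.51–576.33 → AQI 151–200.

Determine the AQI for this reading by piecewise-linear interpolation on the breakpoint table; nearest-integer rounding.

101

PM10: 301.20 lies in 299.78–452.50, so I_lo=101, I_hi=150, C_lo=299.78, C_hi=452.50.
(150−101)/(452.50−299.78) × (301.20−299.78) + 101 = 49/152.72 × 1.42 + 101 ≈ 101.46 → 101.
AQI 101 falls in the Unhealthy for Sensitive Groups category.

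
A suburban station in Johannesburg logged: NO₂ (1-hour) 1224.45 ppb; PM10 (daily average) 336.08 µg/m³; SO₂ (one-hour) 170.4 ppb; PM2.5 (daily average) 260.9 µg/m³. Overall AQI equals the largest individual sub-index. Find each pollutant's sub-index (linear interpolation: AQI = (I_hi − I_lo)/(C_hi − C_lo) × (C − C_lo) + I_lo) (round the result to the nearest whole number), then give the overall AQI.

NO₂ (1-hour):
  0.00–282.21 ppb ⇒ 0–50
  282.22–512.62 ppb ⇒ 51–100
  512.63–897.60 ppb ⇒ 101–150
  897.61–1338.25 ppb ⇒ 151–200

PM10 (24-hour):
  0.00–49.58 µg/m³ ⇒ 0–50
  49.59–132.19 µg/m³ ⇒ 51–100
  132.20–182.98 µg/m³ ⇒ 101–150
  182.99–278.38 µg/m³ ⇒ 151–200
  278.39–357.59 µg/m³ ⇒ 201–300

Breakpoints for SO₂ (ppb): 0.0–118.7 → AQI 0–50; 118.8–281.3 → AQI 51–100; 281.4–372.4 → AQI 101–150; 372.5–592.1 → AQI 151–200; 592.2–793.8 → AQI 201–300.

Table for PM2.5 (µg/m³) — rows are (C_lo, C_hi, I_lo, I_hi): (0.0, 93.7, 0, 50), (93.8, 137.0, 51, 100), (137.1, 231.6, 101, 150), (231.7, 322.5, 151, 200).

NO₂: 1224.45 ∈ [897.61, 1338.25] ↔ index [151, 200].
151 + (1224.45−897.61)·(200−151)/(1338.25−897.61) = 151 + 326.84·49/440.64 ≈ 187.35, so AQI = 187.
PM10 336.08: bracket 278.39–357.59 → index 201–300; slope 99/79.20, offset 57.69.
AQI = 201 + 99/79.20·57.69 ≈ 273.11 ⇒ 273.
SO₂: 170.4 ∈ [118.8, 281.3] ↔ index [51, 100].
51 + (170.4−118.8)·(100−51)/(281.3−118.8) = 51 + 51.6·49/162.5 ≈ 66.56, so AQI = 67.
PM2.5: row 231.7–322.5 (AQI 151–200). (200−151)·(260.9−231.7)/(322.5−231.7) + 151 = 49·29.2/90.8 + 151 ≈ 166.76 → 167.
Sub-indices: NO₂→187, PM10→273, SO₂→67, PM2.5→167. Overall AQI = max = 273; dominant pollutant is PM10.

273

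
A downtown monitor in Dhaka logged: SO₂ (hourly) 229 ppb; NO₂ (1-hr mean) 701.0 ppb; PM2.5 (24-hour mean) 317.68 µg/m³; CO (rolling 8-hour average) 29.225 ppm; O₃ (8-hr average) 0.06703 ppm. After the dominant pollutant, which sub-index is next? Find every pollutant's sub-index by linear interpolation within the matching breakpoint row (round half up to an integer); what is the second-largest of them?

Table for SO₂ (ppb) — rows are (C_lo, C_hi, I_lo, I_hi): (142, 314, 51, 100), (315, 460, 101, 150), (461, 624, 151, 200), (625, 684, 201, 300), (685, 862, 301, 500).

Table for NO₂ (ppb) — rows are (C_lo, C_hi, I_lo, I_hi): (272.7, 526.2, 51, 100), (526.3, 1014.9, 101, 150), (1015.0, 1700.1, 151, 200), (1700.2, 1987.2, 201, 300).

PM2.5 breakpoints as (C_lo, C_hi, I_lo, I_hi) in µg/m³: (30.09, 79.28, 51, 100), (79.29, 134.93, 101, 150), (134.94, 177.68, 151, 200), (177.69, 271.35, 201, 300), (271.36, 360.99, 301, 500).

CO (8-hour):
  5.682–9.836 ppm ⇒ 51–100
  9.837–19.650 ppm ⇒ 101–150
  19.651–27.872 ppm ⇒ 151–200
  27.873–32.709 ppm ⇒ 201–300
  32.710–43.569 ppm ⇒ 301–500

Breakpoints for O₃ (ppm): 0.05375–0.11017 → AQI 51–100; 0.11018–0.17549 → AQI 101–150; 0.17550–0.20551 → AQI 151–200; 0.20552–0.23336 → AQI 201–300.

SO₂ 229: bracket 142–314 → index 51–100; slope 49/172, offset 87.
AQI = 51 + 49/172·87 ≈ 75.78 ⇒ 76.
NO₂: row 526.3–1014.9 (AQI 101–150). (150−101)·(701.0−526.3)/(1014.9−526.3) + 101 = 49·174.7/488.6 + 101 ≈ 118.52 → 119.
PM2.5 317.68: bracket 271.36–360.99 → index 301–500; slope 199/89.63, offset 46.32.
AQI = 301 + 199/89.63·46.32 ≈ 403.84 ⇒ 404.
CO: row 27.873–32.709 (AQI 201–300). (300−201)·(29.225−27.873)/(32.709−27.873) + 201 = 99·1.352/4.836 + 201 ≈ 228.68 → 229.
O₃: row 0.05375–0.11017 (AQI 51–100). (100−51)·(0.06703−0.05375)/(0.11017−0.05375) + 51 = 49·0.01328/0.05642 + 51 ≈ 62.53 → 63.
Sub-indices: SO₂→76, NO₂→119, PM2.5→404, CO→229, O₃→63. Ranked high→low: 404, 229, 119, 76, 63. Second-highest sub-index = 229.

229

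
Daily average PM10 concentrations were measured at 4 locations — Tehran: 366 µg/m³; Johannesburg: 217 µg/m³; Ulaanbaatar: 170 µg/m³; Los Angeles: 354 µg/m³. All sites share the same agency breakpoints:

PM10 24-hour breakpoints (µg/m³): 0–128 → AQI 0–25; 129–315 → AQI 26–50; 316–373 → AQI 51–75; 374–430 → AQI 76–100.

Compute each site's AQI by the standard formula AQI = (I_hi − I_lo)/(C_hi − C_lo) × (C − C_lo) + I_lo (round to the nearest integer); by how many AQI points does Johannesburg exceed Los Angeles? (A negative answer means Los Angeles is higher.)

Tehran 366: bracket 316–373 → index 51–75; slope 24/57, offset 50.
AQI = 51 + 24/57·50 ≈ 72.05 ⇒ 72.
Johannesburg: 217 ∈ [129, 315] ↔ index [26, 50].
26 + (217−129)·(50−26)/(315−129) = 26 + 88·24/186 ≈ 37.35, so AQI = 37.
Ulaanbaatar: 170 lies in 129–315, so I_lo=26, I_hi=50, C_lo=129, C_hi=315.
(50−26)/(315−129) × (170−129) + 26 = 24/186 × 41 + 26 ≈ 31.29 → 31.
Los Angeles: 354 ∈ [316, 373] ↔ index [51, 75].
51 + (354−316)·(75−51)/(373−316) = 51 + 38·24/57 ≈ 67.00, so AQI = 67.
AQIs: Tehran=72, Johannesburg=37, Ulaanbaatar=31, Los Angeles=67. Johannesburg (37) − Los Angeles (67) = -30.

-30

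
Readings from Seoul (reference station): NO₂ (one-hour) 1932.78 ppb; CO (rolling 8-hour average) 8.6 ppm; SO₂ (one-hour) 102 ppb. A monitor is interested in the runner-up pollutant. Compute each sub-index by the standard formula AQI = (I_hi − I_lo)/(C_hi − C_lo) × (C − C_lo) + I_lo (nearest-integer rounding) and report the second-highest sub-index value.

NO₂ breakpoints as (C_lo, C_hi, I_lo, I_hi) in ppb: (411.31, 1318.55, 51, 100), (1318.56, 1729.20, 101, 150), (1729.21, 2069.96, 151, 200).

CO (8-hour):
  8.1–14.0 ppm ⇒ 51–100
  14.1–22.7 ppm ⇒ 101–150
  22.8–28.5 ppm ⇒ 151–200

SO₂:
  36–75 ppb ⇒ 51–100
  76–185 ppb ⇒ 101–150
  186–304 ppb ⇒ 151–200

113

NO₂: row 1729.21–2069.96 (AQI 151–200). (200−151)·(1932.78−1729.21)/(2069.96−1729.21) + 151 = 49·203.57/340.75 + 151 ≈ 180.27 → 180.
CO: row 8.1–14.0 (AQI 51–100). (100−51)·(8.6−8.1)/(14.0−8.1) + 51 = 49·0.5/5.9 + 51 ≈ 55.15 → 55.
SO₂: 102 lies in 76–185, so I_lo=101, I_hi=150, C_lo=76, C_hi=185.
(150−101)/(185−76) × (102−76) + 101 = 49/109 × 26 + 101 ≈ 112.69 → 113.
Sub-indices: NO₂→180, CO→55, SO₂→113. Ranked high→low: 180, 113, 55. Second-highest sub-index = 113.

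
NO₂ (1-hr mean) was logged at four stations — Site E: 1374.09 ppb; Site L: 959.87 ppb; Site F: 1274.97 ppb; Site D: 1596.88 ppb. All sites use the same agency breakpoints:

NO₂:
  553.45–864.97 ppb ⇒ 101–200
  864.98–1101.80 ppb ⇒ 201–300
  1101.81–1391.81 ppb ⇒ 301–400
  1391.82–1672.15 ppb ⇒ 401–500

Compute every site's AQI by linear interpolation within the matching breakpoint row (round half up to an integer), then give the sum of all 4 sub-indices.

1468

Site E 1374.09: bracket 1101.81–1391.81 → index 301–400; slope 99/290.00, offset 272.28.
AQI = 301 + 99/290.00·272.28 ≈ 393.95 ⇒ 394.
Site L: 959.87 lies in 864.98–1101.80, so I_lo=201, I_hi=300, C_lo=864.98, C_hi=1101.80.
(300−201)/(1101.80−864.98) × (959.87−864.98) + 201 = 99/236.82 × 94.89 + 201 ≈ 240.67 → 241.
Site F 1274.97: bracket 1101.81–1391.81 → index 301–400; slope 99/290.00, offset 173.16.
AQI = 301 + 99/290.00·173.16 ≈ 360.11 ⇒ 360.
Site D: 1596.88 ∈ [1391.82, 1672.15] ↔ index [401, 500].
401 + (1596.88−1391.82)·(500−401)/(1672.15−1391.82) = 401 + 205.06·99/280.33 ≈ 473.42, so AQI = 473.
AQIs: Site E=394, Site L=241, Site F=360, Site D=473. Sum = 394 + 241 + 360 + 473 = 1468.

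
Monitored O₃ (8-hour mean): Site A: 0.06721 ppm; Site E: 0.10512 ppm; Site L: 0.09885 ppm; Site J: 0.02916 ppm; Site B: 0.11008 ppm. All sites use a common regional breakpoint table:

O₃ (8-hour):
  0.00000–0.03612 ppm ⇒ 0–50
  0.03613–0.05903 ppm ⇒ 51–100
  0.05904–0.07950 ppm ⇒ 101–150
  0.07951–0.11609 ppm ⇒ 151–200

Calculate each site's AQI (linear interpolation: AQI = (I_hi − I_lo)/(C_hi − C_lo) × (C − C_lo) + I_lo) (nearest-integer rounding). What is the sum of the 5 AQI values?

715

Site A: 0.06721 lies in 0.05904–0.07950, so I_lo=101, I_hi=150, C_lo=0.05904, C_hi=0.07950.
(150−101)/(0.07950−0.05904) × (0.06721−0.05904) + 101 = 49/0.02046 × 0.00817 + 101 ≈ 120.57 → 121.
Site E 0.10512: bracket 0.07951–0.11609 → index 151–200; slope 49/0.03658, offset 0.02561.
AQI = 151 + 49/0.03658·0.02561 ≈ 185.31 ⇒ 185.
Site L: 0.09885 lies in 0.07951–0.11609, so I_lo=151, I_hi=200, C_lo=0.07951, C_hi=0.11609.
(200−151)/(0.11609−0.07951) × (0.09885−0.07951) + 151 = 49/0.03658 × 0.01934 + 151 ≈ 176.91 → 177.
Site J: 0.02916 lies in 0.00000–0.03612, so I_lo=0, I_hi=50, C_lo=0.00000, C_hi=0.03612.
(50−0)/(0.03612−0.00000) × (0.02916−0.00000) + 0 = 50/0.03612 × 0.02916 + 0 ≈ 40.37 → 40.
Site B: 0.11008 lies in 0.07951–0.11609, so I_lo=151, I_hi=200, C_lo=0.07951, C_hi=0.11609.
(200−151)/(0.11609−0.07951) × (0.11008−0.07951) + 151 = 49/0.03658 × 0.03057 + 151 ≈ 191.95 → 192.
AQIs: Site A=121, Site E=185, Site L=177, Site J=40, Site B=192. Sum = 121 + 185 + 177 + 40 + 192 = 715.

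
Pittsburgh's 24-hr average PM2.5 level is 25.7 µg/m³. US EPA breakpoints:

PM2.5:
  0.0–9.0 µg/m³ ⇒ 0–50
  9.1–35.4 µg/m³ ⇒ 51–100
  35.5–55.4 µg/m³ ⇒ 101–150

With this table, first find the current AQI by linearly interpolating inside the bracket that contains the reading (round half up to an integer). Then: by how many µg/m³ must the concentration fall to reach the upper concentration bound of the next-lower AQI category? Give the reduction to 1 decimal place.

PM2.5: 25.7 lies in 9.1–35.4, so I_lo=51, I_hi=100, C_lo=9.1, C_hi=35.4.
(100−51)/(35.4−9.1) × (25.7−9.1) + 51 = 49/26.3 × 16.6 + 51 ≈ 81.93 → 82.
Current AQI 82 is in the Moderate range (51–100). The next-lower category tops out at AQI 50, whose upper concentration bound is 9.0 µg/m³.
Reduction needed = 25.7 − 9.0 = 16.7 µg/m³.

16.7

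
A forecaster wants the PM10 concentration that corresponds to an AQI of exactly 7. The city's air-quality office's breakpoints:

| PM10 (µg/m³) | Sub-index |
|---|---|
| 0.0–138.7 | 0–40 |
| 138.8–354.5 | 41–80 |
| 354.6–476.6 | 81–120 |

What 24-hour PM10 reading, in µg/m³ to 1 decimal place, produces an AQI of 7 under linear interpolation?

AQI 7 lies in the 0–40 band, which corresponds to 0.0–138.7 µg/m³.
C = 0.0 + (7−0)×(138.7−0.0)/(40−0) = 0.0 + 7×138.7/40 ≈ 24.273 µg/m³ → 24.3 µg/m³ to 1 dp.

24.3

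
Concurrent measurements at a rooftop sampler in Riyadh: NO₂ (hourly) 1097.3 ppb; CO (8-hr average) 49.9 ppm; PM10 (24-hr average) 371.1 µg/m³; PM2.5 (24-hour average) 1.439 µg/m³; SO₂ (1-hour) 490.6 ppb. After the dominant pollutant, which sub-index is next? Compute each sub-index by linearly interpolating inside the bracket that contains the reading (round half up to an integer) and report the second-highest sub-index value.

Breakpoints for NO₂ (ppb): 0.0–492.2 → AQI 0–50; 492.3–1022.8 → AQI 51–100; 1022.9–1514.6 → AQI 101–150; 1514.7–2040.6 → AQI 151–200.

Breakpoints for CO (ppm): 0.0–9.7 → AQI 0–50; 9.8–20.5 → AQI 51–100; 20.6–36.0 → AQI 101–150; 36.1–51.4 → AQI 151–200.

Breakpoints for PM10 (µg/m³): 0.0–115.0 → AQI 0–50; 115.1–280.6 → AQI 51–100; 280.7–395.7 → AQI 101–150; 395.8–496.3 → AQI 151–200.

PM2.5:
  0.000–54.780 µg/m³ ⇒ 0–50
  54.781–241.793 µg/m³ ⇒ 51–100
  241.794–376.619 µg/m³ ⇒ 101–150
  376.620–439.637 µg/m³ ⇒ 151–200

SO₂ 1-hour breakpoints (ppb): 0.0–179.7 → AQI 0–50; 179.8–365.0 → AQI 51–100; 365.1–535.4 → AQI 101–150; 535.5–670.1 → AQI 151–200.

NO₂: row 1022.9–1514.6 (AQI 101–150). (150−101)·(1097.3−1022.9)/(1514.6−1022.9) + 101 = 49·74.4/491.7 + 101 ≈ 108.41 → 108.
CO: 49.9 ∈ [36.1, 51.4] ↔ index [151, 200].
151 + (49.9−36.1)·(200−151)/(51.4−36.1) = 151 + 13.8·49/15.3 ≈ 195.20, so AQI = 195.
PM10 371.1: bracket 280.7–395.7 → index 101–150; slope 49/115.0, offset 90.4.
AQI = 101 + 49/115.0·90.4 ≈ 139.52 ⇒ 140.
PM2.5 1.439: bracket 0.000–54.780 → index 0–50; slope 50/54.780, offset 1.439.
AQI = 0 + 50/54.780·1.439 ≈ 1.31 ⇒ 1.
SO₂: 490.6 ∈ [365.1, 535.4] ↔ index [101, 150].
101 + (490.6−365.1)·(150−101)/(535.4−365.1) = 101 + 125.5·49/170.3 ≈ 137.11, so AQI = 137.
Sub-indices: NO₂→108, CO→195, PM10→140, PM2.5→1, SO₂→137. Ranked high→low: 195, 140, 137, 108, 1. Second-highest sub-index = 140.

140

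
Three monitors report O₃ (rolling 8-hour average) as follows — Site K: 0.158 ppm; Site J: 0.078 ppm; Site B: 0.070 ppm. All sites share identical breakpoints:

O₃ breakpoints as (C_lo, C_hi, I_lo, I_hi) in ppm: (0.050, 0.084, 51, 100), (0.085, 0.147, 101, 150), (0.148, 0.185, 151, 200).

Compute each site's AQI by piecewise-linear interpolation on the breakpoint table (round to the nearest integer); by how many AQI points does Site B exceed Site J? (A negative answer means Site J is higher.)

Site K: 0.158 ∈ [0.148, 0.185] ↔ index [151, 200].
151 + (0.158−0.148)·(200−151)/(0.185−0.148) = 151 + 0.010·49/0.037 ≈ 164.24, so AQI = 164.
Site J: 0.078 lies in 0.050–0.084, so I_lo=51, I_hi=100, C_lo=0.050, C_hi=0.084.
(100−51)/(0.084−0.050) × (0.078−0.050) + 51 = 49/0.034 × 0.028 + 51 ≈ 91.35 → 91.
Site B: 0.070 lies in 0.050–0.084, so I_lo=51, I_hi=100, C_lo=0.050, C_hi=0.084.
(100−51)/(0.084−0.050) × (0.070−0.050) + 51 = 49/0.034 × 0.020 + 51 ≈ 79.82 → 80.
AQIs: Site K=164, Site J=91, Site B=80. Site B (80) − Site J (91) = -11.

-11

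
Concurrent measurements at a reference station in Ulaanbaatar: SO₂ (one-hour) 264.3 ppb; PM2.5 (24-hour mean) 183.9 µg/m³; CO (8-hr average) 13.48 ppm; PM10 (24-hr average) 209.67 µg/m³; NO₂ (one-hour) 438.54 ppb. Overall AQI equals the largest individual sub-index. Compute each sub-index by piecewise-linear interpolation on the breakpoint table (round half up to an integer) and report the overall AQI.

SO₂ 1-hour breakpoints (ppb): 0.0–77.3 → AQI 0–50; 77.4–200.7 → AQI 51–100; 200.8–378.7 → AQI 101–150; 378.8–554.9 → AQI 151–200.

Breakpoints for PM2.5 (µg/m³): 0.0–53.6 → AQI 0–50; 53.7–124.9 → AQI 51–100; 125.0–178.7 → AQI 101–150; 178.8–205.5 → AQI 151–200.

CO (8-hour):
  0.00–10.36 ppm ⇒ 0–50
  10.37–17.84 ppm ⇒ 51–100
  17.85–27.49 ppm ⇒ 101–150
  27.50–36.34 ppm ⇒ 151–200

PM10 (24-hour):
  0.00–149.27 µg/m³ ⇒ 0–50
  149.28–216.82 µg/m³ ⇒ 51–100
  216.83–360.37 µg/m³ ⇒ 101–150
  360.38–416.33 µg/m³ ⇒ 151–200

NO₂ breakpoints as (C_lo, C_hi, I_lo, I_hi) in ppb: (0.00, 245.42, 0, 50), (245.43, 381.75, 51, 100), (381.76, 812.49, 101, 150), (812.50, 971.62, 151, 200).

SO₂: 264.3 lies in 200.8–378.7, so I_lo=101, I_hi=150, C_lo=200.8, C_hi=378.7.
(150−101)/(378.7−200.8) × (264.3−200.8) + 101 = 49/177.9 × 63.5 + 101 ≈ 118.49 → 118.
PM2.5: 183.9 lies in 178.8–205.5, so I_lo=151, I_hi=200, C_lo=178.8, C_hi=205.5.
(200−151)/(205.5−178.8) × (183.9−178.8) + 151 = 49/26.7 × 5.1 + 151 ≈ 160.36 → 160.
CO: 13.48 lies in 10.37–17.84, so I_lo=51, I_hi=100, C_lo=10.37, C_hi=17.84.
(100−51)/(17.84−10.37) × (13.48−10.37) + 51 = 49/7.47 × 3.11 + 51 ≈ 71.40 → 71.
PM10: 209.67 lies in 149.28–216.82, so I_lo=51, I_hi=100, C_lo=149.28, C_hi=216.82.
(100−51)/(216.82−149.28) × (209.67−149.28) + 51 = 49/67.54 × 60.39 + 51 ≈ 94.81 → 95.
NO₂: row 381.76–812.49 (AQI 101–150). (150−101)·(438.54−381.76)/(812.49−381.76) + 101 = 49·56.78/430.73 + 101 ≈ 107.46 → 107.
Sub-indices: SO₂→118, PM2.5→160, CO→71, PM10→95, NO₂→107. Overall AQI = max = 160; dominant pollutant is PM2.5.

160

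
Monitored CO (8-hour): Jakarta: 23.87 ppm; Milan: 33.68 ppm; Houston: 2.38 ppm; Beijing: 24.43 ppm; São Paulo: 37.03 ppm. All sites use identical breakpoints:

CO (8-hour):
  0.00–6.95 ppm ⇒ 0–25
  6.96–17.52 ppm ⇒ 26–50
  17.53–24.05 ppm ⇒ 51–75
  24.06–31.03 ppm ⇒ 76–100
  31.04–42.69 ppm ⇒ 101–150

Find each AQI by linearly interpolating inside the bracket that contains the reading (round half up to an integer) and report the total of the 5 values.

Jakarta: 23.87 ∈ [17.53, 24.05] ↔ index [51, 75].
51 + (23.87−17.53)·(75−51)/(24.05−17.53) = 51 + 6.34·24/6.52 ≈ 74.34, so AQI = 74.
Milan: 33.68 lies in 31.04–42.69, so I_lo=101, I_hi=150, C_lo=31.04, C_hi=42.69.
(150−101)/(42.69−31.04) × (33.68−31.04) + 101 = 49/11.65 × 2.64 + 101 ≈ 112.10 → 112.
Houston: 2.38 ∈ [0.00, 6.95] ↔ index [0, 25].
0 + (2.38−0.00)·(25−0)/(6.95−0.00) = 0 + 2.38·25/6.95 ≈ 8.56, so AQI = 9.
Beijing: row 24.06–31.03 (AQI 76–100). (100−76)·(24.43−24.06)/(31.03−24.06) + 76 = 24·0.37/6.97 + 76 ≈ 77.27 → 77.
São Paulo: 37.03 lies in 31.04–42.69, so I_lo=101, I_hi=150, C_lo=31.04, C_hi=42.69.
(150−101)/(42.69−31.04) × (37.03−31.04) + 101 = 49/11.65 × 5.99 + 101 ≈ 126.19 → 126.
AQIs: Jakarta=74, Milan=112, Houston=9, Beijing=77, São Paulo=126. Sum = 74 + 112 + 9 + 77 + 126 = 398.

398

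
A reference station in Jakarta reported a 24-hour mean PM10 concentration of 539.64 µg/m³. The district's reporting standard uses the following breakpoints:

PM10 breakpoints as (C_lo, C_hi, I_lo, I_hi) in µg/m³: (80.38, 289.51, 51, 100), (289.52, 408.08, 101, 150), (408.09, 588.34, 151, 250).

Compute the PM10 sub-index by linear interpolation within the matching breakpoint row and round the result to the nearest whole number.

PM10: 539.64 ∈ [408.09, 588.34] ↔ index [151, 250].
151 + (539.64−408.09)·(250−151)/(588.34−408.09) = 151 + 131.55·99/180.25 ≈ 223.25, so AQI = 223.

223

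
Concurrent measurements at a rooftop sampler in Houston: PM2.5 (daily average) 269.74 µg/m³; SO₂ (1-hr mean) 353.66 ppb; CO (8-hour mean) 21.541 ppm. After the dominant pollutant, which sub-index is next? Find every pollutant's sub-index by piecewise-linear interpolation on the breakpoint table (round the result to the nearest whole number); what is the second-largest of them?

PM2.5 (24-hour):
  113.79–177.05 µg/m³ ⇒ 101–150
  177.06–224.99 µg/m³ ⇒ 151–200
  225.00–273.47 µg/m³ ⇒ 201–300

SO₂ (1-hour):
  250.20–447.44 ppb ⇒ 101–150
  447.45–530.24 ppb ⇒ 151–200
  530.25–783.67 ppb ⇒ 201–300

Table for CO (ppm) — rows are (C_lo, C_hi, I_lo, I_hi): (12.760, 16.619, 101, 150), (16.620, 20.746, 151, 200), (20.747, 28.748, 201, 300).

PM2.5: 269.74 lies in 225.00–273.47, so I_lo=201, I_hi=300, C_lo=225.00, C_hi=273.47.
(300−201)/(273.47−225.00) × (269.74−225.00) + 201 = 99/48.47 × 44.74 + 201 ≈ 292.38 → 292.
SO₂: 353.66 lies in 250.20–447.44, so I_lo=101, I_hi=150, C_lo=250.20, C_hi=447.44.
(150−101)/(447.44−250.20) × (353.66−250.20) + 101 = 49/197.24 × 103.46 + 101 ≈ 126.70 → 127.
CO: 21.541 lies in 20.747–28.748, so I_lo=201, I_hi=300, C_lo=20.747, C_hi=28.748.
(300−201)/(28.748−20.747) × (21.541−20.747) + 201 = 99/8.001 × 0.794 + 201 ≈ 210.82 → 211.
Sub-indices: PM2.5→292, SO₂→127, CO→211. Ranked high→low: 292, 211, 127. Second-highest sub-index = 211.

211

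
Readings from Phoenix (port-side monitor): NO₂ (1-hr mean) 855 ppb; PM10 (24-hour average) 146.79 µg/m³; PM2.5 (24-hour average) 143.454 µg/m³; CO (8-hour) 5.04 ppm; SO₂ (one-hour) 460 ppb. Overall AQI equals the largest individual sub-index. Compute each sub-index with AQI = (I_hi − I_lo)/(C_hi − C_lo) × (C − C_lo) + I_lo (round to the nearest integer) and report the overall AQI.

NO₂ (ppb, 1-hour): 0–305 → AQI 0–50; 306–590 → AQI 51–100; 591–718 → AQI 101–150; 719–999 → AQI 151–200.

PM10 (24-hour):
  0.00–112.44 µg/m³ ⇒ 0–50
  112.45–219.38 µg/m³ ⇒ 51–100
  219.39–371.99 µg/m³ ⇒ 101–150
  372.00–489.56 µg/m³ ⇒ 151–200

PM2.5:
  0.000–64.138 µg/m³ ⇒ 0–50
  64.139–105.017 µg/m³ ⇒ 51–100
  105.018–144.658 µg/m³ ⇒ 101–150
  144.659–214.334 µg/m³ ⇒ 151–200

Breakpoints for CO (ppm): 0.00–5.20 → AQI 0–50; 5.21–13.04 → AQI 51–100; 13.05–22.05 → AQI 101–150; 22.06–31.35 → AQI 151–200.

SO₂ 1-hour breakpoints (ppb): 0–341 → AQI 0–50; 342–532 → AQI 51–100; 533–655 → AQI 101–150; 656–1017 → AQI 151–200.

NO₂: 855 lies in 719–999, so I_lo=151, I_hi=200, C_lo=719, C_hi=999.
(200−151)/(999−719) × (855−719) + 151 = 49/280 × 136 + 151 ≈ 174.80 → 175.
PM10: 146.79 lies in 112.45–219.38, so I_lo=51, I_hi=100, C_lo=112.45, C_hi=219.38.
(100−51)/(219.38−112.45) × (146.79−112.45) + 51 = 49/106.93 × 34.34 + 51 ≈ 66.74 → 67.
PM2.5: 143.454 ∈ [105.018, 144.658] ↔ index [101, 150].
101 + (143.454−105.018)·(150−101)/(144.658−105.018) = 101 + 38.436·49/39.640 ≈ 148.51, so AQI = 149.
CO: 5.04 lies in 0.00–5.20, so I_lo=0, I_hi=50, C_lo=0.00, C_hi=5.20.
(50−0)/(5.20−0.00) × (5.04−0.00) + 0 = 50/5.20 × 5.04 + 0 ≈ 48.46 → 48.
SO₂: row 342–532 (AQI 51–100). (100−51)·(460−342)/(532−342) + 51 = 49·118/190 + 51 ≈ 81.43 → 81.
Sub-indices: NO₂→175, PM10→67, PM2.5→149, CO→48, SO₂→81. Overall AQI = max = 175; dominant pollutant is NO₂.

175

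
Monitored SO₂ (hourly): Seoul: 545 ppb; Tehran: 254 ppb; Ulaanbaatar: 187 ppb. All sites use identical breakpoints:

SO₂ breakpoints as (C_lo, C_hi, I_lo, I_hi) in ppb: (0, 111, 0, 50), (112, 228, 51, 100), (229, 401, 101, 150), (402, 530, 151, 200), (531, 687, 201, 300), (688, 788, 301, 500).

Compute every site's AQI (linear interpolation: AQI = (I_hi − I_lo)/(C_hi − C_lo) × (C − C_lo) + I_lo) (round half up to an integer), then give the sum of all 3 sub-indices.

401

Seoul: row 531–687 (AQI 201–300). (300−201)·(545−531)/(687−531) + 201 = 99·14/156 + 201 ≈ 209.88 → 210.
Tehran: row 229–401 (AQI 101–150). (150−101)·(254−229)/(401−229) + 101 = 49·25/172 + 101 ≈ 108.12 → 108.
Ulaanbaatar: 187 lies in 112–228, so I_lo=51, I_hi=100, C_lo=112, C_hi=228.
(100−51)/(228−112) × (187−112) + 51 = 49/116 × 75 + 51 ≈ 82.68 → 83.
AQIs: Seoul=210, Tehran=108, Ulaanbaatar=83. Sum = 210 + 108 + 83 = 401.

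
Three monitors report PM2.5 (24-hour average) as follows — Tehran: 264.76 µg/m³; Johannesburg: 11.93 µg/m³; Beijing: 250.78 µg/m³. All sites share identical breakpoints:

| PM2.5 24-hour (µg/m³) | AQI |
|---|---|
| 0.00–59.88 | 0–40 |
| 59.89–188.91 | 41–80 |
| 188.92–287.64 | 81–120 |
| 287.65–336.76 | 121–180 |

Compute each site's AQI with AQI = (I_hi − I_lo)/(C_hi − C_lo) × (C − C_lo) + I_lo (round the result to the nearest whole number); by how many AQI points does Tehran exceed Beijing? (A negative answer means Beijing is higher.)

Tehran: 264.76 lies in 188.92–287.64, so I_lo=81, I_hi=120, C_lo=188.92, C_hi=287.64.
(120−81)/(287.64−188.92) × (264.76−188.92) + 81 = 39/98.72 × 75.84 + 81 ≈ 110.96 → 111.
Johannesburg: 11.93 lies in 0.00–59.88, so I_lo=0, I_hi=40, C_lo=0.00, C_hi=59.88.
(40−0)/(59.88−0.00) × (11.93−0.00) + 0 = 40/59.88 × 11.93 + 0 ≈ 7.97 → 8.
Beijing: 250.78 lies in 188.92–287.64, so I_lo=81, I_hi=120, C_lo=188.92, C_hi=287.64.
(120−81)/(287.64−188.92) × (250.78−188.92) + 81 = 39/98.72 × 61.86 + 81 ≈ 105.44 → 105.
AQIs: Tehran=111, Johannesburg=8, Beijing=105. Tehran (111) − Beijing (105) = 6.

6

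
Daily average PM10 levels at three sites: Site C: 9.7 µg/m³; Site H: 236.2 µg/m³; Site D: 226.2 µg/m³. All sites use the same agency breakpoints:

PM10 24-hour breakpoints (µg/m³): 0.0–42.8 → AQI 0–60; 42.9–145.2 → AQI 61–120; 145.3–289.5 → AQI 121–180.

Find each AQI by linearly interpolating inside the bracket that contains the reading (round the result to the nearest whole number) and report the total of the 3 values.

Site C: 9.7 lies in 0.0–42.8, so I_lo=0, I_hi=60, C_lo=0.0, C_hi=42.8.
(60−0)/(42.8−0.0) × (9.7−0.0) + 0 = 60/42.8 × 9.7 + 0 ≈ 13.60 → 14.
Site H 236.2: bracket 145.3–289.5 → index 121–180; slope 59/144.2, offset 90.9.
AQI = 121 + 59/144.2·90.9 ≈ 158.19 ⇒ 158.
Site D: row 145.3–289.5 (AQI 121–180). (180−121)·(226.2−145.3)/(289.5−145.3) + 121 = 59·80.9/144.2 + 121 ≈ 154.10 → 154.
AQIs: Site C=14, Site H=158, Site D=154. Sum = 14 + 158 + 154 = 326.

326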